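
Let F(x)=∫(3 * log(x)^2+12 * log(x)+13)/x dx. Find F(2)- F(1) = -8 + log(2) + (log(2) + 2)^3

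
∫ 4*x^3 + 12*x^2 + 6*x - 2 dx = x^4 + 4*x^3 + 3*x^2 - 2*x + C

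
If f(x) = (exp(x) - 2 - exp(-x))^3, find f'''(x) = (27*exp(6*x) - 48*exp(5*x) + 9*exp(4*x) + 9*exp(2*x) + 48*exp(x) + 27)*exp(-3*x)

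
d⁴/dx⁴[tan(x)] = 24*tan(x)^5 + 40*tan(x)^3 + 16*tan(x)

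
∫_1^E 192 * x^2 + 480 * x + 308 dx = -737 + 8*E + (5 + 4*E)^3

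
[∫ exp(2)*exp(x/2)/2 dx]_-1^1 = -exp(3/2) + exp(5/2)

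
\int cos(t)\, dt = sin(t) + C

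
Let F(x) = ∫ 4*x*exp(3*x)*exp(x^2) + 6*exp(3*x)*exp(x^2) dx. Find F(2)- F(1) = -2*exp(4) + 2*exp(10)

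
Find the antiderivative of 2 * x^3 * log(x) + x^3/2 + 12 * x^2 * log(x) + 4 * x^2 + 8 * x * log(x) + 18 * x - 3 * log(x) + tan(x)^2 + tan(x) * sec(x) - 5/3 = 7*x^2 + x*(x^3 + 8*x^2 + 8*x - 6)*log(x)/2 + x/3 + tan(x) + sec(x) + C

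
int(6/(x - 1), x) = 6*log(x - 1) + C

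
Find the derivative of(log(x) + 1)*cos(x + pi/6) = (-x*log(x)*sin(x + pi/6) - x*sin(x + pi/6) + cos(x + pi/6))/x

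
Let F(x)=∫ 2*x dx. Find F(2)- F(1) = 3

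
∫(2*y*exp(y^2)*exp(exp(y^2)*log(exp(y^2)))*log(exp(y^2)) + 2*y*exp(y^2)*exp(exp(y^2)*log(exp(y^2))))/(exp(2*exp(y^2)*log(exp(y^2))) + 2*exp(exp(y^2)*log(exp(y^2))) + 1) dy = exp(y^2*exp(y^2))/(exp(y^2*exp(y^2)) + 1) + C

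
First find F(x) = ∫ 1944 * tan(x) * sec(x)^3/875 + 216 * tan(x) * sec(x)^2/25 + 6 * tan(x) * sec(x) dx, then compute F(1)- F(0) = -9678/875 + 648*sec(1)^3/875 + 6*sec(1) + 108*sec(1)^2/25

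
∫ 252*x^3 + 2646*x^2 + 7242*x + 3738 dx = 63*x^4 + 882*x^3 + 3621*x^2 + 3738*x + C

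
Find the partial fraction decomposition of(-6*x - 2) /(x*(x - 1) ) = -8/(x - 1) + 2/x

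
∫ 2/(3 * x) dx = 2*log(3*x)/3 + C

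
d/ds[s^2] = 2*s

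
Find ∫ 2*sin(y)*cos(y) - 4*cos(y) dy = (sin(y) - 2)^2 + C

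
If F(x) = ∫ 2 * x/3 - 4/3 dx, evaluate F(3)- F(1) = 0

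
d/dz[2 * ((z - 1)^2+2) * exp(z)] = 2*z^2*exp(z) + 2*exp(z)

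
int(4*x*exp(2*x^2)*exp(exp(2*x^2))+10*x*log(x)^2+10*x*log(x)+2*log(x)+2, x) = 5*x^2*log(x)^2 + 2*x*log(x) + exp(exp(2*x^2)) + C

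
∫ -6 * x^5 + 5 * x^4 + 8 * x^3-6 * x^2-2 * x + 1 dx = -x^6 + x^5 + 2*x^4 - 2*x^3 - x^2 + x + C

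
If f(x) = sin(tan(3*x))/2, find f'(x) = 3*cos(tan(3*x))/(2*cos(3*x)^2)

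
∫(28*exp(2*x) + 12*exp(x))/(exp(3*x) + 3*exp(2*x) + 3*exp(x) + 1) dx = (33*exp(2*x) + 38*exp(x) + 13)/(exp(2*x) + 2*exp(x) + 1) + C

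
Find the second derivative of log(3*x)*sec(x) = (-x^2*log(x) + 2*x^2*log(x)/cos(x)^2 - x^2*log(3) + 2*x^2*log(3)/cos(x)^2 + 2*x*sin(x)/cos(x) - 1)/(x^2*cos(x))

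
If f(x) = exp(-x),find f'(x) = -exp(-x)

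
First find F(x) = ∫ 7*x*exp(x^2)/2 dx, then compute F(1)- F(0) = -7/4 + 7*E/4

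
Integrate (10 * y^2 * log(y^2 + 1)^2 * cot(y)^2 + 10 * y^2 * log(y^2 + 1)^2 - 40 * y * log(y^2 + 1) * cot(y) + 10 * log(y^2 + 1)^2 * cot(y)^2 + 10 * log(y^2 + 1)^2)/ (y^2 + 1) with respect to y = -10*log(y^2 + 1)^2*cot(y) + C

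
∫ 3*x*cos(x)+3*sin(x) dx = 3*x*sin(x) + C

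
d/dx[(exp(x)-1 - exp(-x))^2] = (2*exp(4*x) - 2*exp(3*x) - 2*exp(x) - 2)*exp(-2*x)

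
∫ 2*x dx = x^2 + C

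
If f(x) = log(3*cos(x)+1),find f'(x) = -3*sin(x)/(3*cos(x) + 1)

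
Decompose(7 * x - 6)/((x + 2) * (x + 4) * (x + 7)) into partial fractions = -11/(3*(x + 7)) + 17/(3*(x + 4)) - 2/(x + 2)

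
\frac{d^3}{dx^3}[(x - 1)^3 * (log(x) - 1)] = (6*x^3*log(x) + 5*x^3 - 6*x^2 - 3*x - 2)/x^3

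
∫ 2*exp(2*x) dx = exp(2*x) + C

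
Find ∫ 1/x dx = log(x) + C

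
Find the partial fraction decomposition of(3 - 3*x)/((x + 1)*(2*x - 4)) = -1/(x + 1) - 1/(2*(x - 2))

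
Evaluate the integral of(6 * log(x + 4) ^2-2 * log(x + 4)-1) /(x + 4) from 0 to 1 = -2*log(4)^3 - log(5)^2 - log(5) + log(4) + log(4)^2 + 2*log(5)^3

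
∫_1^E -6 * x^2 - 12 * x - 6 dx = 16 - 2*(1 + E)^3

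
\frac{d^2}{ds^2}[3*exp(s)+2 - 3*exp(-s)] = (3*exp(2*s) - 3)*exp(-s)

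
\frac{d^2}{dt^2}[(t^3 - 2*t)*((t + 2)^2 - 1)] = 20*t^3 + 48*t^2 + 6*t - 16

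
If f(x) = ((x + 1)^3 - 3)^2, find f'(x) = 6*x^5 + 30*x^4 + 60*x^3 + 42*x^2 - 6*x - 12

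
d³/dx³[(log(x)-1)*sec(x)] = (-x^3*log(x)*sin(x)/cos(x) + 6*x^3*log(x)*sin(x)/cos(x)^3 + x^3*sin(x)/cos(x) - 6*x^3*sin(x)/cos(x)^3 - 3*x^2 + 6*x^2/cos(x)^2 - 3*x*sin(x)/cos(x) + 2)/(x^3*cos(x))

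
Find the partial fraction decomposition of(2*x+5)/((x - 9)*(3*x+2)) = -11/(29*(3*x + 2)) + 23/(29*(x - 9))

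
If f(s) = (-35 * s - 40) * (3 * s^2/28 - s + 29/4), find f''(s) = 430/7 - 45*s/2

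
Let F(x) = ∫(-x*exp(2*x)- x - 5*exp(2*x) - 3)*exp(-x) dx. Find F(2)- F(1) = -6*exp(2) - 5*exp(-1) + 6*exp(-2) + 5*E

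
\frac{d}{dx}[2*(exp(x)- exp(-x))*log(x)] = (2*x*exp(2*x)*log(x) + 2*x*log(x) + 2*exp(2*x) - 2)*exp(-x)/x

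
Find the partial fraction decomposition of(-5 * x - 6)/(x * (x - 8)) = -23/(4*(x - 8)) + 3/(4*x)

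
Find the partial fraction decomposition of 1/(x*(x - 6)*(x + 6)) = 1/(72*(x + 6)) + 1/(72*(x - 6)) - 1/(36*x)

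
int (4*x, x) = 2*x^2 + C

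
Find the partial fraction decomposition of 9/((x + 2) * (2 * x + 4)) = 9/(2*(x + 2)^2)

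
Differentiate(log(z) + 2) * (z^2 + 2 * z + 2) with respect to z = (2*z^2*log(z) + 5*z^2 + 2*z*log(z) + 6*z + 2)/z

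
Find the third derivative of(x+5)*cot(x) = -6*x*cot(x)^4 - 8*x*cot(x)^2 - 2*x - 30*cot(x)^4 + 6*cot(x)^3 - 40*cot(x)^2 + 6*cot(x) - 10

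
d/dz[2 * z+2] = 2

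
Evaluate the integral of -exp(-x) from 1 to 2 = -exp(-1) + exp(-2)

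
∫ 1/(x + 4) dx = log(x/4 + 1) + C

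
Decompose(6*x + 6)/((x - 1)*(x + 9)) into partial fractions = 24/(5*(x + 9)) + 6/(5*(x - 1))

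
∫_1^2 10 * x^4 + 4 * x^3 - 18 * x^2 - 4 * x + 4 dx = 33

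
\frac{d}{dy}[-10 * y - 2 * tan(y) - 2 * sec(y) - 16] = -2*tan(y)^2 - 2*tan(y)*sec(y) - 12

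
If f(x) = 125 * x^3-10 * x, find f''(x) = 750*x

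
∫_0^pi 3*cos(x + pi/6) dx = -3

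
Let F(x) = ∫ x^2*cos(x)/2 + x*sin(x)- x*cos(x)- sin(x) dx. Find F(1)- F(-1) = sin(1)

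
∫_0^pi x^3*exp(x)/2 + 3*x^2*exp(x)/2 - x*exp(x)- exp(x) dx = (-2*pi + pi^3)*exp(pi)/2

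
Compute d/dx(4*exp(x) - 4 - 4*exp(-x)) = (4*exp(2*x) + 4)*exp(-x)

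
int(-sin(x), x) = cos(x) + C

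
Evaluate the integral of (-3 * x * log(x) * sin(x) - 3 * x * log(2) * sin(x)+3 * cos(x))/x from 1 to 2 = 3*(2*cos(2) - cos(1))*log(2)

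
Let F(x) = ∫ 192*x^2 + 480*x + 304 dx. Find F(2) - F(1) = 1472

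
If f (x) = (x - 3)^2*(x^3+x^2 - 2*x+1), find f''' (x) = 60*x^2 - 120*x + 6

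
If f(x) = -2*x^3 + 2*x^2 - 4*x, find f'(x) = -6*x^2 + 4*x - 4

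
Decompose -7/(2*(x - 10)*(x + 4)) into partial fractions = 1/(4*(x + 4)) - 1/(4*(x - 10))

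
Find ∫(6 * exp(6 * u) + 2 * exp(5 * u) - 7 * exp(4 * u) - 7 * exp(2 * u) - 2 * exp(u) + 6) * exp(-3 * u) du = (-2*(1 - exp(2*u))^3 + (1 - exp(2*u))^2*exp(u) - exp(4*u) + exp(2*u))*exp(-3*u) + C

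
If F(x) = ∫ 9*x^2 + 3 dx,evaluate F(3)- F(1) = 84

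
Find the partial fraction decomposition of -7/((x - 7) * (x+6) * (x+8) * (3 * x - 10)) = 27/(1496*(3*x - 10)) + 7/(1020*(x + 8)) - 1/(104*(x + 6)) - 7/(2145*(x - 7))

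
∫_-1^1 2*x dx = 0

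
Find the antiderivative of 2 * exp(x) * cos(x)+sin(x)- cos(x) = sqrt(2)*(exp(x) - 1)*sin(x + pi/4) + C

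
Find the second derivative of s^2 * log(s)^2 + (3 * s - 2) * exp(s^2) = 12*s^3*exp(s^2) - 8*s^2*exp(s^2) + 18*s*exp(s^2) - 4*exp(s^2) + 2*log(s)^2 + 6*log(s) + 2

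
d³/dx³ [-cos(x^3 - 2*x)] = -27*x^6*sin(x^3 - 2*x) + 54*x^4*sin(x^3 - 2*x) + 54*x^3*cos(x^3 - 2*x) - 36*x^2*sin(x^3 - 2*x) - 36*x*cos(x^3 - 2*x) + 14*sin(x^3 - 2*x)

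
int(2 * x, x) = x^2 + C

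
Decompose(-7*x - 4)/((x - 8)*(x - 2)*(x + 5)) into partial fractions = 31/(91*(x + 5)) + 3/(7*(x - 2)) - 10/(13*(x - 8))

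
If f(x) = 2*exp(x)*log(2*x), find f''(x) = (2*x^2*exp(x)*log(x) + 2*x^2*exp(x)*log(2) + 4*x*exp(x) - 2*exp(x))/x^2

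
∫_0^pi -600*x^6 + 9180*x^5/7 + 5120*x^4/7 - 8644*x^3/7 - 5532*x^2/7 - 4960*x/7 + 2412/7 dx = (-15*pi^2 + 6*pi + 23 + 2*(-5*pi^2 + 2*pi + 7)^2)*(-12*pi^3/7 + 2*pi/7 + 5 + 3*pi^2) - 605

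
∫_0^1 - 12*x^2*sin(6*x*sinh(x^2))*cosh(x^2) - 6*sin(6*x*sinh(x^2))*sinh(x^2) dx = -1 + cos(6*sinh(1))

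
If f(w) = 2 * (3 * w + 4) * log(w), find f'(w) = (6*w*log(w) + 6*w + 8)/w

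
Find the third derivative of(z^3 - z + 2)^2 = 120*z^3 - 48*z + 24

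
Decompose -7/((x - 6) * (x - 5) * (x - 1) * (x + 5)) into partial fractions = 7/(660*(x + 5)) - 7/(120*(x - 1)) + 7/(40*(x - 5)) - 7/(55*(x - 6))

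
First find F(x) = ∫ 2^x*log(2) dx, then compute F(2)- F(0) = 3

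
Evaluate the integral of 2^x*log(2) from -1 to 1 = 3/2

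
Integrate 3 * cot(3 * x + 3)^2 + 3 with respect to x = -cot(3*x + 3) + C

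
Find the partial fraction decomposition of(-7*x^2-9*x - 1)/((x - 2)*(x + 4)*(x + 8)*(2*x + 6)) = 377/(400*(x + 8)) - 77/(48*(x + 4)) + 37/(50*(x + 3)) - 47/(600*(x - 2))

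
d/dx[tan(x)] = cos(x)^(-2)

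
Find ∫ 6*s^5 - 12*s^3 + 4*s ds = s^6 - 3*s^4 + 2*s^2 + C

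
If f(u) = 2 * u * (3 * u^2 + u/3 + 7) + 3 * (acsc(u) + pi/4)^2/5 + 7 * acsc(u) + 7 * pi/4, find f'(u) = (540*u^4*sqrt(1 - 1/u^2) + 40*u^3*sqrt(1 - 1/u^2) + 420*u^2*sqrt(1 - 1/u^2) - 36*acsc(u) - 210 - 9*pi)/(30*u^2*sqrt(1 - 1/u^2))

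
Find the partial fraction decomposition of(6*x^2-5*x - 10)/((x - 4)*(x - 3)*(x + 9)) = 521/(156*(x + 9)) - 29/(12*(x - 3)) + 66/(13*(x - 4))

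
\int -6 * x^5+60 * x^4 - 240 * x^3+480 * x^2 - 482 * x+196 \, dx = -x^6 + 12*x^5 - 60*x^4 + 160*x^3 - 241*x^2 + 196*x + C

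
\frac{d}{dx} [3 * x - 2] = 3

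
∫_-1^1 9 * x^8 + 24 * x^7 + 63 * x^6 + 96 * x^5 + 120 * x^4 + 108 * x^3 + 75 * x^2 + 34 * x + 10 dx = 138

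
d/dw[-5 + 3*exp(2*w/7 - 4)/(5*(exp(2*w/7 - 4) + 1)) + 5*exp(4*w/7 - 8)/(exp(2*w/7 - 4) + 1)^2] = (6*exp(2*w/7 - 4) + 106*exp(4*w/7 - 8))/(35*exp(-12)*exp(6*w/7) + 105*exp(-8)*exp(4*w/7) + 105*exp(-4)*exp(2*w/7) + 35)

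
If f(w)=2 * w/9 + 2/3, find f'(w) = 2/9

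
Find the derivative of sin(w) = cos(w)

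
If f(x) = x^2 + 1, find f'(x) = 2*x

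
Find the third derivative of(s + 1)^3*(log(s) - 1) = (6*s^3*log(s) + 5*s^3 + 6*s^2 - 3*s + 2)/s^3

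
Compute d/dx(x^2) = 2*x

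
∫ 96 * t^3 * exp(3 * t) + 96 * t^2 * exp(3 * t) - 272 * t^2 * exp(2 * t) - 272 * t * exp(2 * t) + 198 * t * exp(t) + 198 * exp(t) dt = 2*t*(16*t^2*exp(2*t) - 68*t*exp(t) + 99)*exp(t) + C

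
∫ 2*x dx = x^2 + C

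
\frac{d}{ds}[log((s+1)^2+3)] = (2*s + 2)/(s^2 + 2*s + 4)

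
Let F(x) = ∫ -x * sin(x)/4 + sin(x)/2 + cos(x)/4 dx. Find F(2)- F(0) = 1/2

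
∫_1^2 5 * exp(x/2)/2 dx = -5*exp(1/2) + 5*E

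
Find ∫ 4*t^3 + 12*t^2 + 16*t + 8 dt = t^4 + 4*t^3 + 8*t^2 + 8*t + C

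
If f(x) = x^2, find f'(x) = 2*x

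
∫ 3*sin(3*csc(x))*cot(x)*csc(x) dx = cos(3*csc(x)) + C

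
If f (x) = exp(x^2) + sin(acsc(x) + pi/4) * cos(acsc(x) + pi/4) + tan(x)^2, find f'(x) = 2*(x^3*exp(x^2) + x^2*sin(x)/cos(x)^3 + 1/x)/x^2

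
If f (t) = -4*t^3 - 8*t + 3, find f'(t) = -12*t^2 - 8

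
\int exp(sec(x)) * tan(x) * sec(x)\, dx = exp(sec(x)) + C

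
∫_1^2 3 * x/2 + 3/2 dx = 15/4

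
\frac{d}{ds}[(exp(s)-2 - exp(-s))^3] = (3*exp(6*s) - 12*exp(5*s) + 9*exp(4*s) + 9*exp(2*s) + 12*exp(s) + 3)*exp(-3*s)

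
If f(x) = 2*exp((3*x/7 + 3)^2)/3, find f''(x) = 216*x^2*exp(9*x^2/49 + 18*x/7 + 9)/2401 + 432*x*exp(9*x^2/49 + 18*x/7 + 9)/343 + 228*exp(9*x^2/49 + 18*x/7 + 9)/49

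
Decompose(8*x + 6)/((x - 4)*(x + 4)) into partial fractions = 13/(4*(x + 4)) + 19/(4*(x - 4))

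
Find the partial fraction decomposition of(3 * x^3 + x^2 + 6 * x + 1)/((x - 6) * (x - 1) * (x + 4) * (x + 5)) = 379/(66*(x + 5)) - 199/(50*(x + 4)) - 11/(150*(x - 1)) + 721/(550*(x - 6))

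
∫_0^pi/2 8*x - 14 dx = -3*pi - 4 + (-2 + pi)^2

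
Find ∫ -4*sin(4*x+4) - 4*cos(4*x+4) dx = -sin(4*x + 4) + cos(4*x + 4) + C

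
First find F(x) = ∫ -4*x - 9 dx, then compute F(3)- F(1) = -34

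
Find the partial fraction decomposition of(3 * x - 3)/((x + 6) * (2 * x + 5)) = -3/(2*x + 5) + 3/(x + 6)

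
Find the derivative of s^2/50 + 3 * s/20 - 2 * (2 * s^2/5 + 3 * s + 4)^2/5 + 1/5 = -32*s^3/125 - 72*s^2/25 - 243*s/25 - 189/20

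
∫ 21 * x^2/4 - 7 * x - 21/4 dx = 7*x^3/4 - 7*x^2/2 - 21*x/4 + C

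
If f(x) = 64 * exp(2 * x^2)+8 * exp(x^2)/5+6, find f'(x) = 256*x*exp(2*x^2) + 16*x*exp(x^2)/5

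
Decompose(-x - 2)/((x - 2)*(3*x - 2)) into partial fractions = 2/(3*x - 2) - 1/(x - 2)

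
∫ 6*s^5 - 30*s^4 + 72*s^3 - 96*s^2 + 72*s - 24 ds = s^6 - 6*s^5 + 18*s^4 - 32*s^3 + 36*s^2 - 24*s + C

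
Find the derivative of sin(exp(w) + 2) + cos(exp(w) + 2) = sqrt(2)*exp(w)*cos(exp(w) + pi/4 + 2)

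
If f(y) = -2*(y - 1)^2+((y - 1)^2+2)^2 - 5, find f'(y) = 4*y^3 - 12*y^2 + 16*y - 8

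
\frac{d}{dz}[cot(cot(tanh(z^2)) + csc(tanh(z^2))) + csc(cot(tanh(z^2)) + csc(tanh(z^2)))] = 2*z*(cos(1/tan(tanh(z^2)) + 1/sin(tanh(z^2)))*cos(tanh(z^2)) + cos(1/tan(tanh(z^2)) + 1/sin(tanh(z^2))) + cos(tanh(z^2)) + 1)/(sin(1/tan(tanh(z^2)) + 1/sin(tanh(z^2)))^2*sin(tanh(z^2))^2*cosh(z^2)^2)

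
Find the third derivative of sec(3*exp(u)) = 3*(-9*exp(2*u)*sin(3*exp(u))/cos(3*exp(u)) + 54*exp(2*u)*sin(3*exp(u))/cos(3*exp(u))^3 - 9*exp(u) + 18*exp(u)/cos(3*exp(u))^2 + sin(3*exp(u))/cos(3*exp(u)))*exp(u)/cos(3*exp(u))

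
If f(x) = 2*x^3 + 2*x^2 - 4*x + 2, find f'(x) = 6*x^2 + 4*x - 4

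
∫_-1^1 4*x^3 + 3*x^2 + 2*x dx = 2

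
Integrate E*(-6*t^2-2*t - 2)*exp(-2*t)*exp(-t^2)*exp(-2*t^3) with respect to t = exp(-2*t^3 - t^2 - 2*t + 1) + C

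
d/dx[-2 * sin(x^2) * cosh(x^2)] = -4*x*(sin(x^2)*sinh(x^2) + cos(x^2)*cosh(x^2))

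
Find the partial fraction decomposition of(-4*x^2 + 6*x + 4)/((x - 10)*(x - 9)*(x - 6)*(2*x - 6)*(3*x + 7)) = -1287/(503200*(3*x + 7)) + 1/(288*(x - 3)) - 13/(225*(x - 6)) + 133/(612*(x - 9)) - 6/(37*(x - 10))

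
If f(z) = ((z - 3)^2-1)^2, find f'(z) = 4*z^3 - 36*z^2 + 104*z - 96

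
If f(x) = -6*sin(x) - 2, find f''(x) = 6*sin(x)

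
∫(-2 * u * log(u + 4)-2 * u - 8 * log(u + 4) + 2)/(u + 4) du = 2*(1 - u)*log(u + 4) + C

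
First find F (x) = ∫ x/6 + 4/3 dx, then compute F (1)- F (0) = 17/12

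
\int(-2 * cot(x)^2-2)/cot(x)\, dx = 2*log(cot(x)) + C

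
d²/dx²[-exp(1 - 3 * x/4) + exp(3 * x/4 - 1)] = (9*exp(3*x/2 - 2) - 9)*exp(1 - 3*x/4)/16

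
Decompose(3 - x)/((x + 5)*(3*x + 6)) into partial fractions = -8/(9*(x + 5)) + 5/(9*(x + 2))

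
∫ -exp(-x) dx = exp(-x) + C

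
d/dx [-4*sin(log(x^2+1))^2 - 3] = -8*x*sin(2*log(x^2 + 1))/(x^2 + 1)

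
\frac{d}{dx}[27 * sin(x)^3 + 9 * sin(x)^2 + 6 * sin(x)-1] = 3*(6*sin(x) - 27*cos(x)^2 + 29)*cos(x)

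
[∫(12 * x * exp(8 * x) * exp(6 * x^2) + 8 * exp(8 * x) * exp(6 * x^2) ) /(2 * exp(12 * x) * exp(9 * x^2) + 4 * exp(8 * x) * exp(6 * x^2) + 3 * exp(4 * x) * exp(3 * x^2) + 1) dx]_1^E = -log(exp(14)/(1 + exp(7))^2 + 1) + log(exp(8*E + 6*exp(2))/(1 + exp(4*E + 3*exp(2)))^2 + 1)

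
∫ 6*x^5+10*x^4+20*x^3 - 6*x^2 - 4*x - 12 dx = x^6 + 2*x^5 + 5*x^4 - 2*x^3 - 2*x^2 - 12*x + C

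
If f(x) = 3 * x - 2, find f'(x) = 3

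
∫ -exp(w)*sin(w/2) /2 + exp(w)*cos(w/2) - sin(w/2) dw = (exp(w) + 2)*cos(w/2) + C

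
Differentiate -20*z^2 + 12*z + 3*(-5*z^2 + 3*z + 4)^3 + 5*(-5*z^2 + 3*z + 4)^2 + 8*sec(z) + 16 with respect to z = -2250*z^5 + 3375*z^4 + 2480*z^3 - 3447*z^2 - 1142*z + 8*tan(z)*sec(z) + 564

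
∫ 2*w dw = w^2 + C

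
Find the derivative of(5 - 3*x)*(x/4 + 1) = -3*x/2 - 7/4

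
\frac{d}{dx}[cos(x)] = -sin(x)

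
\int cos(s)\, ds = sin(s) + C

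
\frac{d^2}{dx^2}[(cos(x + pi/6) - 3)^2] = sqrt(3)*sin(2*x) - cos(2*x) + 6*cos(x + pi/6)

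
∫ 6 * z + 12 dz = 3*z^2 + 12*z + C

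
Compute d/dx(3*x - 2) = 3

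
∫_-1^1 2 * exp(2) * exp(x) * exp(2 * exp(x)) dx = -exp(2*exp(-1) + 2) + exp(2 + 2*E)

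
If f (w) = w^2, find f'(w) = 2*w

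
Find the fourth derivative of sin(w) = sin(w)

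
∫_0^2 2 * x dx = 4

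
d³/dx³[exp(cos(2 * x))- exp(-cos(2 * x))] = (-8*exp(2*cos(2*x))*sin(2*x)^3 + 24*exp(2*cos(2*x))*sin(2*x)*cos(2*x) + 8*exp(2*cos(2*x))*sin(2*x) - 8*sin(2*x)^3 - 24*sin(2*x)*cos(2*x) + 8*sin(2*x))*exp(-cos(2*x))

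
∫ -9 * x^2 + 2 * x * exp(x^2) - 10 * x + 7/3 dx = -3*x^3 - 5*x^2 + 7*x/3 + exp(x^2) + C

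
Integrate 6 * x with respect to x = 3*x^2 + C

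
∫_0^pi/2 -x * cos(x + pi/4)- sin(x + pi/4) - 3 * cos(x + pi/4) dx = sqrt(2)*(-3 - pi/2)/2 + 3*sqrt(2)/2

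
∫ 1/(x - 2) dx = log(2*x - 4) + C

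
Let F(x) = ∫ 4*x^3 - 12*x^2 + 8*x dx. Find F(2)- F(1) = -1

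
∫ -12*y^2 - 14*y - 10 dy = -4*y^3 - 7*y^2 - 10*y + C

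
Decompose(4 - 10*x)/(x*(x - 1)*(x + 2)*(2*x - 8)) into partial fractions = -1/(3*(x + 2)) + 1/(3*(x - 1)) - 1/(4*(x - 4)) + 1/(4*x)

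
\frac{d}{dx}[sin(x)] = cos(x)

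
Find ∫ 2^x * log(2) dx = 2^x + C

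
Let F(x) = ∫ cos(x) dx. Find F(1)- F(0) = sin(1)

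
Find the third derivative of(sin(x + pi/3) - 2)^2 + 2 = 4*cos(x + pi/3) - 4*cos(2*x + pi/6)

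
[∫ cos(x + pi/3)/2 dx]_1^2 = -sin(1 + pi/3)/2 + sin(pi/3 + 2)/2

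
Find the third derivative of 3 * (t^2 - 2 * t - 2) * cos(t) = 3*t^2*sin(t) - 6*t*sin(t) - 18*t*cos(t) - 24*sin(t) + 18*cos(t)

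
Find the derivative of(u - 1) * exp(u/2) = u*exp(u/2)/2 + exp(u/2)/2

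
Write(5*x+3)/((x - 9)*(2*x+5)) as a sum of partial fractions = 19/(23*(2*x + 5)) + 48/(23*(x - 9))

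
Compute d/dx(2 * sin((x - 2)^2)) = 4*(x - 2)*cos(x^2 - 4*x + 4)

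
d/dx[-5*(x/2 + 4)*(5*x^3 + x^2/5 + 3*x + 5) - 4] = -50*x^3 - 603*x^2/2 - 23*x - 145/2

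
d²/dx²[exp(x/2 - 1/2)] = exp(x/2 - 1/2)/4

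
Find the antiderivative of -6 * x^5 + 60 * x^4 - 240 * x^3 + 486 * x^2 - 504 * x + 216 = -x^6 + 12*x^5 - 60*x^4 + 162*x^3 - 252*x^2 + 216*x + C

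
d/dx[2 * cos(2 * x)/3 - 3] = -4*sin(2*x)/3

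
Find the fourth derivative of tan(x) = 24*tan(x)^5 + 40*tan(x)^3 + 16*tan(x)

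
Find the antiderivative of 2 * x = x^2 + C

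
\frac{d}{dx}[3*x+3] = 3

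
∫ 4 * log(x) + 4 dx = 4*x*log(x) + C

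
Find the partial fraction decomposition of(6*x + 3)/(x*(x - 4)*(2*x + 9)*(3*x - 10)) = -621/(940*(3*x - 10)) + 64/(2397*(2*x + 9)) + 27/(136*(x - 4)) + 1/(120*x)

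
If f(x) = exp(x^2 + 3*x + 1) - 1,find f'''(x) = 8*x^3*exp(x^2 + 3*x + 1) + 36*x^2*exp(x^2 + 3*x + 1) + 66*x*exp(x^2 + 3*x + 1) + 45*exp(x^2 + 3*x + 1)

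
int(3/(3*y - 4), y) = log(4 - 3*y) + C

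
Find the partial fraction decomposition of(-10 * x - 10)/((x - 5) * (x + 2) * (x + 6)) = 25/(22*(x + 6)) - 5/(14*(x + 2)) - 60/(77*(x - 5))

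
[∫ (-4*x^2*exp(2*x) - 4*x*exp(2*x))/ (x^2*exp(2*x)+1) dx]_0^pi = -2*log(1 + pi^2*exp(2*pi))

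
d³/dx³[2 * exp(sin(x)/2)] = (-3*sin(x)/2 + cos(x)^2/4 - 1)*exp(sin(x)/2)*cos(x)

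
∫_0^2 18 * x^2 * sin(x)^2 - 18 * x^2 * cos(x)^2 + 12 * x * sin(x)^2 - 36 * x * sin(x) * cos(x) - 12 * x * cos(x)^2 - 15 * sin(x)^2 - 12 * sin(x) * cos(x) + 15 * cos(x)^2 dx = -81*sin(4)/2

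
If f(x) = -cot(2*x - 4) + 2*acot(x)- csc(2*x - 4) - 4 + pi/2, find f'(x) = (2*x^2*cot(2*x - 4)^2 + 2*x^2*cot(2*x - 4)*csc(2*x - 4) + 2*x^2 + 2*cot(2*x - 4)^2 + 2*cot(2*x - 4)*csc(2*x - 4))/(x^2 + 1)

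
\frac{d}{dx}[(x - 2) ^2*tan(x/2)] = x^2/(2*cos(x/2)^2) + 2*x*tan(x/2) - 2*x/cos(x/2)^2 - 4*tan(x/2) + 2/cos(x/2)^2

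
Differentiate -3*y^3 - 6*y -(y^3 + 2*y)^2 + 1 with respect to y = -6*y^5 - 16*y^3 - 9*y^2 - 8*y - 6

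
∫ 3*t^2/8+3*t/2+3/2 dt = t^3/8 + 3*t^2/4 + 3*t/2 + C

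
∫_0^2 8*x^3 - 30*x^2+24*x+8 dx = 16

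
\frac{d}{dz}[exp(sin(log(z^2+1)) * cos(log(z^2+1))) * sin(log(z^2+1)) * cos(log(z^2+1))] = z*(sin(4*log(z^2 + 1))/2 + 2*cos(2*log(z^2 + 1)))*exp(sin(2*log(z^2 + 1))/2)/(z^2 + 1)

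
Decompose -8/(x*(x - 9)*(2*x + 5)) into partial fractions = -32/(115*(2*x + 5)) - 8/(207*(x - 9)) + 8/(45*x)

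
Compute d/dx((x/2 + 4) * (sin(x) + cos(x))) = -x*sin(x)/2 + x*cos(x)/2 - 7*sin(x)/2 + 9*cos(x)/2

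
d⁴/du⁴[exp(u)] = exp(u)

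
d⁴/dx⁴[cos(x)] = cos(x)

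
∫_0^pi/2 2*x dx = pi^2/4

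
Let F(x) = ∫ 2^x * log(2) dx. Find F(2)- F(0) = 3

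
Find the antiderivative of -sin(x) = cos(x) + C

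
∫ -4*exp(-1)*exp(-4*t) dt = exp(-4*t - 1) + C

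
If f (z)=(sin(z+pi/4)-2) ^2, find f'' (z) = -2*sin(2*z) + 4*sin(z + pi/4)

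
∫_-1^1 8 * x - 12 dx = -24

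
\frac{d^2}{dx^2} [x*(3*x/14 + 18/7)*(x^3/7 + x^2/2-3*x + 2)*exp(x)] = 3*x^5*exp(x)/98 + 153*x^4*exp(x)/196 + 495*x^3*exp(x)/98 + 111*x^2*exp(x)/49 - 141*x*exp(x)/7 - 30*exp(x)/7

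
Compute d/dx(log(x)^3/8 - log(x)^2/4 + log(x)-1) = (3*log(x)^2 - 4*log(x) + 8)/(8*x)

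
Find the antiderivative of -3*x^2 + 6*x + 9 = -x^3 + 3*x^2 + 9*x + C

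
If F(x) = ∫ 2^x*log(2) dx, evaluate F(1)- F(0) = 1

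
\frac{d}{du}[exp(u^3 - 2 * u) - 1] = 3*u^2*exp(u^3 - 2*u) - 2*exp(u^3 - 2*u)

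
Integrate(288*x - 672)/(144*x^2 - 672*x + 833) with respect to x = log((12*x/7 - 4)^2 + 1) + C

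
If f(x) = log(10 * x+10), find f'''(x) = 2/(x^3 + 3*x^2 + 3*x + 1)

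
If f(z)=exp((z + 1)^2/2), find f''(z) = z^2*exp(z^2/2 + z + 1/2) + 2*z*exp(z^2/2 + z + 1/2) + 2*exp(z^2/2 + z + 1/2)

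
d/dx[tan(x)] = cos(x)^(-2)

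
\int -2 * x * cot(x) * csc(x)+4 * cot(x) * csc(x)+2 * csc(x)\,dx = (2*x - 4)*csc(x) + C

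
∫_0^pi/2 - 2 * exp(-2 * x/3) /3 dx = -1 + exp(-pi/3)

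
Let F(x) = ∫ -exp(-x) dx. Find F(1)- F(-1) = -E + exp(-1)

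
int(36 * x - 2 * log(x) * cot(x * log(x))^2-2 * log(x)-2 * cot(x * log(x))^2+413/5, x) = 18*x^2 + 423*x/5 + 2*cot(x*log(x)) + C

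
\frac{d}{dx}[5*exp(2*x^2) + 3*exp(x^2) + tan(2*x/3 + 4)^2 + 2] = 20*x*exp(2*x^2) + 6*x*exp(x^2) + 4*tan(2*x/3 + 4)^3/3 + 4*tan(2*x/3 + 4)/3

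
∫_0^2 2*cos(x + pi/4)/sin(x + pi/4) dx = 2*log(sin(pi/4 + 2)) + log(2)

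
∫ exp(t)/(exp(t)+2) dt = log(exp(t) + 2) + C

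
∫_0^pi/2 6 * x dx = 3*pi^2/4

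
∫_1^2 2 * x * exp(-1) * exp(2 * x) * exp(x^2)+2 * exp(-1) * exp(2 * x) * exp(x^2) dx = -exp(2) + exp(7)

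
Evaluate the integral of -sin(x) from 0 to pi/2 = -1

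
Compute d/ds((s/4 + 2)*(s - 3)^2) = 3*s^2/4 + s - 39/4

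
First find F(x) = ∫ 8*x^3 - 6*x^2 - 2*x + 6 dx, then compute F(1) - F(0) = 5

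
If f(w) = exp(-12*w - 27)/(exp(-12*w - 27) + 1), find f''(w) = (-144*exp(12*w + 27) + 144*exp(24*w + 54))/(exp(81)*exp(36*w) + 3*exp(54)*exp(24*w) + 3*exp(27)*exp(12*w) + 1)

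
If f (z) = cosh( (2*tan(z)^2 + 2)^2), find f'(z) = 16*sin(z)*sinh(4/cos(z)^4)/cos(z)^5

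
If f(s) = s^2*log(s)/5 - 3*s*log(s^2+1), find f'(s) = (2*s^3*log(s) + s^3 - 15*s^2*log(s^2 + 1) - 30*s^2 + 2*s*log(s) + s - 15*log(s^2 + 1))/(5*s^2 + 5)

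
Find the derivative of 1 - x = -1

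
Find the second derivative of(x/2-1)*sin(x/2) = -x*sin(x/2)/8 + sin(x/2)/4 + cos(x/2)/2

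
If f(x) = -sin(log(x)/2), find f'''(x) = -(6*sin(log(x)/2) + 7*cos(log(x)/2))/(8*x^3)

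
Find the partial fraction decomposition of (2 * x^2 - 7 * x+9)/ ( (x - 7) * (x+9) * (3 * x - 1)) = -31/(280*(3*x - 1)) + 117/(224*(x + 9)) + 29/(160*(x - 7))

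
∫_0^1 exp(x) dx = -1 + E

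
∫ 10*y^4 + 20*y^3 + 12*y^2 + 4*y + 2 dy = 2*y^5 + 5*y^4 + 4*y^3 + 2*y^2 + 2*y + C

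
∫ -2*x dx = -x^2 + C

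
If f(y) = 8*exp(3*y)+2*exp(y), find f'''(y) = 216*exp(3*y) + 2*exp(y)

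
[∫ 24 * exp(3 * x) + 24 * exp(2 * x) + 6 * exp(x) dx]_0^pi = -27 + (1 + 2*exp(pi))^3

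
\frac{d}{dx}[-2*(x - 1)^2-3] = 4 - 4*x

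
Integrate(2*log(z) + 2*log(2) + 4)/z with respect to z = (log(2*z) + 2)^2 + C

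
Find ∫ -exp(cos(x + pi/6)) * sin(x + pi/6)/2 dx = exp(cos(x + pi/6))/2 + C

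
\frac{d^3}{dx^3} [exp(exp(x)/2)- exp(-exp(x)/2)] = (exp(3*x) - 6*exp(2*x) + 4*exp(x) + 4*exp(x + exp(x)) + 6*exp(2*x + exp(x)) + exp(3*x + exp(x)))*exp(-exp(x)/2)/8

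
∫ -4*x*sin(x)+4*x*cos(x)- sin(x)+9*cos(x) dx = sqrt(2)*(4*x + 5)*sin(x + pi/4) + C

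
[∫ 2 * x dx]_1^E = -1 + exp(2)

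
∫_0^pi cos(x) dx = 0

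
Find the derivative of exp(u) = exp(u)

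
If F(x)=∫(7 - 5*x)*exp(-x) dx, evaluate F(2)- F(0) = 8*exp(-2) + 2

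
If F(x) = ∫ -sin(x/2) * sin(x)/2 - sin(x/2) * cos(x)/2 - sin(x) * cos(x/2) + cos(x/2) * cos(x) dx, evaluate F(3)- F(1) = -(cos(1) + sin(1))*cos(1/2) + (cos(3) + sin(3))*cos(3/2)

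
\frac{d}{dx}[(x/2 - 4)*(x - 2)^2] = 3*x^2/2 - 12*x + 18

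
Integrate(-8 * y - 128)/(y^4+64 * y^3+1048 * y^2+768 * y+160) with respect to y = acot(y^2/4 + 8*y + 3) + C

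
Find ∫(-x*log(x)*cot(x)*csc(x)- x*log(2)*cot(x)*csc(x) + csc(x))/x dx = log(2*x)*csc(x) + C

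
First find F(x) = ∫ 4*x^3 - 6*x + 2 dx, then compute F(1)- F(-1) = 4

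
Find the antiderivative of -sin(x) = cos(x) + C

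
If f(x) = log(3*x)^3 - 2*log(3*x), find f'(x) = (3*log(x)^2 + 6*log(3)*log(x) - 2 + 3*log(3)^2)/x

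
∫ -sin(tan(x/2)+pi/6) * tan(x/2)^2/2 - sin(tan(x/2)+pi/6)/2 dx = cos(tan(x/2) + pi/6) + C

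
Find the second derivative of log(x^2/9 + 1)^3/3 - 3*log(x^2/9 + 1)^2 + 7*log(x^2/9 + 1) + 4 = (-2*x^2*log(x^2/9 + 1)^2 + 20*x^2*log(x^2/9 + 1) - 38*x^2 + 18*log(x^2/9 + 1)^2 - 108*log(x^2/9 + 1) + 126)/(x^4 + 18*x^2 + 81)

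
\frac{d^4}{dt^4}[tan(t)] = 24*tan(t)^5 + 40*tan(t)^3 + 16*tan(t)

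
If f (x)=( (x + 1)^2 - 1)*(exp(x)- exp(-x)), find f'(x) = (x^2*exp(2*x) + x^2 + 4*x*exp(2*x) + 2*exp(2*x) - 2)*exp(-x)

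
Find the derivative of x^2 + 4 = 2*x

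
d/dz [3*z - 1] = 3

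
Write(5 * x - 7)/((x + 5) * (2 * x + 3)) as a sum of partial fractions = -29/(7*(2*x + 3)) + 32/(7*(x + 5))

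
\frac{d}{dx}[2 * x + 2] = 2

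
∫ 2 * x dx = x^2 + C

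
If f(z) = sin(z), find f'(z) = cos(z)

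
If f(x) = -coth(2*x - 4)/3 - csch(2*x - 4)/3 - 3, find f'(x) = (2*sinh(2*x - 4)^2*coth(2*x - 4)*csch(2*x - 4) + 2)/(3*sinh(2*x - 4)^2)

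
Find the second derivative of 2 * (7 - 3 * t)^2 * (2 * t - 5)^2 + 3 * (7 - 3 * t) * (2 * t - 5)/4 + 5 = 864*t^2 - 4176*t + 5035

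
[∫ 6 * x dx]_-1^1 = 0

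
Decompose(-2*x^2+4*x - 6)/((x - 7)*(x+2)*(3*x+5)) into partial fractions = 82/(13*(3*x + 5)) - 22/(9*(x + 2)) - 38/(117*(x - 7))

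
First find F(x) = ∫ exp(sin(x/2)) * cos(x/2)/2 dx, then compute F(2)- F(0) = -1 + exp(sin(1))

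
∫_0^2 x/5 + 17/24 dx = 109/60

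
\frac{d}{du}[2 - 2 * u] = -2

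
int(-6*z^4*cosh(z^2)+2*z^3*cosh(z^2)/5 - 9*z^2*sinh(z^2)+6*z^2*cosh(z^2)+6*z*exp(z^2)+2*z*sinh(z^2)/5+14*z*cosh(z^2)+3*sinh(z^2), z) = (-15*z^3 + z^2 + 15*z + 35)*sinh(z^2)/5 + 3*exp(z^2) + C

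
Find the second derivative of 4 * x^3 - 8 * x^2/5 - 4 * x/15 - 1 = 24*x - 16/5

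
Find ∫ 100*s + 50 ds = 50*s^2 + 50*s + C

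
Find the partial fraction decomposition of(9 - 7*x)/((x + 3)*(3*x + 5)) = 31/(2*(3*x + 5)) - 15/(2*(x + 3))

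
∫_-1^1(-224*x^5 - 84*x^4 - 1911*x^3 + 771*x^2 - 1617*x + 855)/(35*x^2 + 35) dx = 1654/35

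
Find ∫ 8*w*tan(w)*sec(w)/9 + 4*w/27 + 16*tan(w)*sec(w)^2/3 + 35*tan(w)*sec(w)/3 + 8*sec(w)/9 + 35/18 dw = w/6 + 2*(w + 6*sec(w) + 12)^2/27 + sec(w) + C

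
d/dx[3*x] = 3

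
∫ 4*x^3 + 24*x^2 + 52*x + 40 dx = x^4 + 8*x^3 + 26*x^2 + 40*x + C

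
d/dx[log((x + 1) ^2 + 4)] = (2*x + 2)/(x^2 + 2*x + 5)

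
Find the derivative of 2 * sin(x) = 2*cos(x)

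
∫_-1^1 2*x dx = 0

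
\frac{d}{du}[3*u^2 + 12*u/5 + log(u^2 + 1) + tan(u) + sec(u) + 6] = (30*u^3 + 5*u^2*tan(u)^2 + 5*u^2*tan(u)*sec(u) + 17*u^2 + 40*u + 5*tan(u)^2 + 5*tan(u)*sec(u) + 17)/(5*u^2 + 5)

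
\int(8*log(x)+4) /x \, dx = 4*(log(x) + 1)*log(x) + C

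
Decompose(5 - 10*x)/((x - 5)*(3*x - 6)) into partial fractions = 5/(3*(x - 2)) - 5/(x - 5)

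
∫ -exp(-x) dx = exp(-x) + C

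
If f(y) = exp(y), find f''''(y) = exp(y)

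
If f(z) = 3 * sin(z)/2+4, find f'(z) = 3*cos(z)/2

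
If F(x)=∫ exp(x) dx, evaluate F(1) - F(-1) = E - exp(-1)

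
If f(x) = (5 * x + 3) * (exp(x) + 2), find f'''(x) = 5*x*exp(x) + 18*exp(x)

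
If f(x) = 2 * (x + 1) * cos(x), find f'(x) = -2*x*sin(x) - 2*sin(x) + 2*cos(x)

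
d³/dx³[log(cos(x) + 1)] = -sin(x)/(cos(x) + 1)^2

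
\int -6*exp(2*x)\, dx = -3*exp(2*x) + C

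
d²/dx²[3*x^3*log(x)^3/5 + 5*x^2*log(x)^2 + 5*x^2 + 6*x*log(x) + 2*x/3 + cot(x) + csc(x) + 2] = (18*x^2*log(x)^3 + 45*x^2*log(x)^2 + 18*x^2*log(x) + 50*x*log(x)^2 + 150*x*log(x) + 100*x - 5*x/sin(x) + 10*x*cos(x)/sin(x)^3 + 10*x/sin(x)^3 + 30)/(5*x)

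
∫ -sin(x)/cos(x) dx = log(3*cos(x)/2) + C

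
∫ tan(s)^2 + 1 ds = tan(s) + C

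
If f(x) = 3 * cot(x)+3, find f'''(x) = -18*cot(x)^4 - 24*cot(x)^2 - 6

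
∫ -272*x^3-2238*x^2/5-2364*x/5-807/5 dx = -68*x^4 - 746*x^3/5 - 1182*x^2/5 - 807*x/5 + C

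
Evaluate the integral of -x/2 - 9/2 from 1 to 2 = -21/4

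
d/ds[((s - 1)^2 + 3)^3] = 6*s^5 - 30*s^4 + 96*s^3 - 168*s^2 + 192*s - 96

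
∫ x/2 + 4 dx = x^2/4 + 4*x + C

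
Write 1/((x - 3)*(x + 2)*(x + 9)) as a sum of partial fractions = 1/(84*(x + 9)) - 1/(35*(x + 2)) + 1/(60*(x - 3))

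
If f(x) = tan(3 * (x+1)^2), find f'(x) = 6*x*tan(3*x^2 + 6*x + 3)^2 + 6*x + 6*tan(3*x^2 + 6*x + 3)^2 + 6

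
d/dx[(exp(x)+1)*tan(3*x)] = exp(x)*tan(3*x) + 3*exp(x)/cos(3*x)^2 + 3/cos(3*x)^2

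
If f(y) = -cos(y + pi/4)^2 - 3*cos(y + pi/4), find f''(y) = -2*sin(2*y) + 3*cos(y + pi/4)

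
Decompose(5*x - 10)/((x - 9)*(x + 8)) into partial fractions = 50/(17*(x + 8)) + 35/(17*(x - 9))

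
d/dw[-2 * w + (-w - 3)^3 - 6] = -3*w^2 - 18*w - 29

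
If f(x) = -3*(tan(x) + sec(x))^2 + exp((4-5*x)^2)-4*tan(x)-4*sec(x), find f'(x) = 50*x*exp(25*x^2 - 40*x + 16) - 40*exp(25*x^2 - 40*x + 16) - 6*tan(x)^3 - 12*tan(x)^2*sec(x) - 4*tan(x)^2 - 6*tan(x)*sec(x)^2 - 4*tan(x)*sec(x) - 6*tan(x) - 6*sec(x) - 4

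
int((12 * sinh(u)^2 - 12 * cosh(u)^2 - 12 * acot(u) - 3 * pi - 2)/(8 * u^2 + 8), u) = (6*acot(u) + 3*pi + 14)*acot(u)/8 + C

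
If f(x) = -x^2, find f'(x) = -2*x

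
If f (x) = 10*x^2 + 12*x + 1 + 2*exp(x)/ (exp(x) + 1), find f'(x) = (20*x*exp(2*x) + 40*x*exp(x) + 20*x + 12*exp(2*x) + 26*exp(x) + 12)/(exp(2*x) + 2*exp(x) + 1)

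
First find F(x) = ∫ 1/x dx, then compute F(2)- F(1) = -log(3) + log(6)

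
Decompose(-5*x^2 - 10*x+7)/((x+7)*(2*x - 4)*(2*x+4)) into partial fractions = -14/(15*(x + 7)) - 7/(80*(x + 2)) - 11/(48*(x - 2))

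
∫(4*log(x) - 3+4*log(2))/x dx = (2*log(2*x) - 3)*log(2*x) + C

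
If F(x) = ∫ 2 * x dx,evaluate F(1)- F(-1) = 0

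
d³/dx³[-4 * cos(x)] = -4*sin(x)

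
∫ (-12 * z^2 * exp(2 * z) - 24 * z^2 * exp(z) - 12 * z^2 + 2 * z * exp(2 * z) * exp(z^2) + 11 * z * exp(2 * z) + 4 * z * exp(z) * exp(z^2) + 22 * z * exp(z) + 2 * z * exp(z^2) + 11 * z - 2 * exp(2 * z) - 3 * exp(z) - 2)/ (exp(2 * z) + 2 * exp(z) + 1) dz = ((exp(z) + 1)*(-8*z^3 + 11*z^2 - 4*z + 2*exp(z^2) + 20)/2 + exp(z))/(exp(z) + 1) + C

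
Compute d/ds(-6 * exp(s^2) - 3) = -12*s*exp(s^2)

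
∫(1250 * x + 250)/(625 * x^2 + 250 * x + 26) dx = log(25*(5*x + 1)^2 + 1) + C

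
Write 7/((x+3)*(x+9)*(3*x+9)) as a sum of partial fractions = 7/(108*(x + 9)) - 7/(108*(x + 3)) + 7/(18*(x + 3)^2)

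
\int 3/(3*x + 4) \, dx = log(-9*x - 12) + C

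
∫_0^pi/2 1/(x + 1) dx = -log(3) + log(3 + 3*pi/2)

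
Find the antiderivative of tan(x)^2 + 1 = tan(x) + C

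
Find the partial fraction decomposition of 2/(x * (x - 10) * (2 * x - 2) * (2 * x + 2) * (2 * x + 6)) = 1/(1248*(x + 3)) - 1/(176*(x + 1)) - 1/(288*(x - 1)) + 1/(51480*(x - 10)) + 1/(120*x)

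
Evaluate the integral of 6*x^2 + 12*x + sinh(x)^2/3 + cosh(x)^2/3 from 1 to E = -8 - sinh(2)/6 + sinh(2*E)/6 + 2*exp(3) + 6*exp(2)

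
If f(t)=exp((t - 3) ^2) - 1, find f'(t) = 2*t*exp(t^2 - 6*t + 9) - 6*exp(t^2 - 6*t + 9)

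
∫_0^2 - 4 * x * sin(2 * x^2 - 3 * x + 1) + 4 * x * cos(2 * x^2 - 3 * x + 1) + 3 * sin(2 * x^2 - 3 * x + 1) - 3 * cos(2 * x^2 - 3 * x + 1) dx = cos(3) - sin(1) - cos(1) + sin(3)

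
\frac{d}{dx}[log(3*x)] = 1/x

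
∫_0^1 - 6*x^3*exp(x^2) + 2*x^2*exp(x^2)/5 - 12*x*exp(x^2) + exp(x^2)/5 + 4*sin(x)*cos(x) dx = -29*E/5 - cos(2) + 4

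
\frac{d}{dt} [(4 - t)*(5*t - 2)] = 22 - 10*t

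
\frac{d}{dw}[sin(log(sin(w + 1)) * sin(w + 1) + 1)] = (log(sin(w + 1)) + 1)*cos(w + 1)*cos(log(sin(w + 1))*sin(w + 1) + 1)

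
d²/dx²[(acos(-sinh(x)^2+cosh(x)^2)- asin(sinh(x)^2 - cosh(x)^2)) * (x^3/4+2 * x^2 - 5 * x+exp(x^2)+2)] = 2*pi*x^2*exp(x^2) + 3*pi*x/4 + pi*exp(x^2) + 2*pi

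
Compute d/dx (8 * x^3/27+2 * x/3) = 8*x^2/9 + 2/3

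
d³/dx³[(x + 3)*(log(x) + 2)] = (6 - x)/x^3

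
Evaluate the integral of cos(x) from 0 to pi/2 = 1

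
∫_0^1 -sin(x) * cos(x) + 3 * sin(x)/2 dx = -3*cos(1)/2 + cos(1)^2/2 + 1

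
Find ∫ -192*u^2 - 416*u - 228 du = -64*u^3 - 208*u^2 - 228*u + C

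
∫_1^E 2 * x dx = -1 + exp(2)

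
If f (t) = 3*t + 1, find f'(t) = 3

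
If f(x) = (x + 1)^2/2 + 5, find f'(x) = x + 1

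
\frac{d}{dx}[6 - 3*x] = -3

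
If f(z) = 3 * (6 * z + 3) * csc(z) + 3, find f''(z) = 9*(-2*z + 4*z/sin(z)^2 - 1 - 4*cos(z)/sin(z) + 2/sin(z)^2)/sin(z)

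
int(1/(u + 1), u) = log(-2*u - 2) + C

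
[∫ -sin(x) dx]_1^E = cos(E) - cos(1)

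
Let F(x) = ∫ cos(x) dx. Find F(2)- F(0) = sin(2)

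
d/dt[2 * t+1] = 2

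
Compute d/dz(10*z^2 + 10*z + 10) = 20*z + 10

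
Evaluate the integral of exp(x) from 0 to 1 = -1 + E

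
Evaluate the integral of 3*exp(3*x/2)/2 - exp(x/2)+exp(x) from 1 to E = -2*exp(E/2) - exp(3/2) - E + 2*exp(1/2) + exp(E) + exp(3*E/2)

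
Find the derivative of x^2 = 2*x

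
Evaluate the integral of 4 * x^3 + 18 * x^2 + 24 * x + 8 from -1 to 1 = 28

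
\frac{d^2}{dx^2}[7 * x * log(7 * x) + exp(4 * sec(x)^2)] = (-16*x*exp(4/cos(x)^2)*sin(x)^4/cos(x)^6 - 72*x*exp(4/cos(x)^2)/cos(x)^4 + 80*x*exp(4/cos(x)^2)/cos(x)^6 + 7)/x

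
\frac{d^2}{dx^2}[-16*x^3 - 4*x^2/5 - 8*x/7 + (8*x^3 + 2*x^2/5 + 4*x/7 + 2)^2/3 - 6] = 640*x^4 + 128*x^3/3 + 6512*x^2/175 - 1088*x/35 - 232/735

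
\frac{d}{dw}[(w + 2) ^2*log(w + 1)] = (2*w^2*log(w + 1) + w^2 + 6*w*log(w + 1) + 4*w + 4*log(w + 1) + 4)/(w + 1)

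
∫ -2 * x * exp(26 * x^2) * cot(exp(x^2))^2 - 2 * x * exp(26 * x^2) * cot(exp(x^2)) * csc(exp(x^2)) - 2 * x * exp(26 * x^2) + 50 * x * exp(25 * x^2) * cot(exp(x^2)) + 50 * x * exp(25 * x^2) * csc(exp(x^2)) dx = (cot(exp(x^2)) + csc(exp(x^2)))*exp(25*x^2) + C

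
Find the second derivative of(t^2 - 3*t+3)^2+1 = 12*t^2 - 36*t + 30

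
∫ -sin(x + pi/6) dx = cos(x + pi/6) + C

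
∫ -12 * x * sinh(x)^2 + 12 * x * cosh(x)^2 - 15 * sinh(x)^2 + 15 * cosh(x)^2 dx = 6*x^2 + 15*x + C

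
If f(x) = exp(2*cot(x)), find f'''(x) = -4*(3 + 6/tan(x) + 10/tan(x)^2 + 12/tan(x)^3 + 9/tan(x)^4 + 6/tan(x)^5 + 2/tan(x)^6)*exp(2/tan(x))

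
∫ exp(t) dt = exp(t) + C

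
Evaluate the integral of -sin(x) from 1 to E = cos(E) - cos(1)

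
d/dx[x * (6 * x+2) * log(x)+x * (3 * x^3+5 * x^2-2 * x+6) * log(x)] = 12*x^3*log(x) + 3*x^3 + 15*x^2*log(x) + 5*x^2 + 8*x*log(x) + 4*x + 8*log(x) + 8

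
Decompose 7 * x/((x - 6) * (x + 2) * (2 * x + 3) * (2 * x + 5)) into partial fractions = 35/(17*(2*x + 5)) + 7/(5*(2*x + 3)) - 7/(4*(x + 2)) + 7/(340*(x - 6))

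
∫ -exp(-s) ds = exp(-s) + C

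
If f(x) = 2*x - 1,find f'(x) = 2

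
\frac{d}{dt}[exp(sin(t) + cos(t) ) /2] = sqrt(2)*exp(sin(t))*exp(cos(t))*cos(t + pi/4)/2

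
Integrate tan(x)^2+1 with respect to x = tan(x) + C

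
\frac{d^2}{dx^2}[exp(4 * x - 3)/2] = 8*exp(4*x - 3)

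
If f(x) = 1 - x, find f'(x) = -1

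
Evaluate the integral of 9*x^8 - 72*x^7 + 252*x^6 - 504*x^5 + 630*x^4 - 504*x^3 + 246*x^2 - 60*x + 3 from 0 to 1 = -1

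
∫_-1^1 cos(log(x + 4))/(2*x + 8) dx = -sin(log(3))/2 + sin(log(5))/2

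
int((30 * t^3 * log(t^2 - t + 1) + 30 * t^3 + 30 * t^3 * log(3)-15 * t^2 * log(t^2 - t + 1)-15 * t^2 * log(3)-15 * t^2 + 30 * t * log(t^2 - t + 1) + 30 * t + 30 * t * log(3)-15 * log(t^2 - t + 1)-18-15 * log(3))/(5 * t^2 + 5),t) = 3*(log(t^2 - t + 1) + log(3))*(t^2 - t + 1) + 3*acot(t)/5 + C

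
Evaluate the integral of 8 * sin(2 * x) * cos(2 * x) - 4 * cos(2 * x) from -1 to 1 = -4*sin(2)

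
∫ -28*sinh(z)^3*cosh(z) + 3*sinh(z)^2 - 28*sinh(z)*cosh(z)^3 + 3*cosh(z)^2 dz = 3*sinh(2*z)/2 - 7*cosh(4*z)/4 + C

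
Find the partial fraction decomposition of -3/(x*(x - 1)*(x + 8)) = -1/(24*(x + 8)) - 1/(3*(x - 1)) + 3/(8*x)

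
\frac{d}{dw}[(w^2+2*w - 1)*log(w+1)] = (2*w^2*log(w + 1) + w^2 + 4*w*log(w + 1) + 2*w + 2*log(w + 1) - 1)/(w + 1)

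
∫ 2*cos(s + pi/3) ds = 2*sin(s + pi/3) + C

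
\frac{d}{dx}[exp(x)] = exp(x)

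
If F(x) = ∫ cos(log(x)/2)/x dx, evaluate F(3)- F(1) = 2*sin(log(3)/2)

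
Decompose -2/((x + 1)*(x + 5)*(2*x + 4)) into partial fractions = -1/(12*(x + 5)) + 1/(3*(x + 2)) - 1/(4*(x + 1))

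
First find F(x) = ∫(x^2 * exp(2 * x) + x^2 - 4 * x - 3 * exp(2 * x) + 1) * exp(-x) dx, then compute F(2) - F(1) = -exp(2) - 2*exp(-1) + exp(-2) + 2*E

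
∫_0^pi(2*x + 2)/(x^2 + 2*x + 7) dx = -log(7) + log(6 + (1 + pi)^2)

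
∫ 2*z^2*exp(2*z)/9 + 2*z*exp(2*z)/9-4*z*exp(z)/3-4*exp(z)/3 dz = z*(z*exp(z) - 12)*exp(z)/9 + C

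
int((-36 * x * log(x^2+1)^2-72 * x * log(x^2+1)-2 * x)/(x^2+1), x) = (-6*log(x^2 + 1)^2 - 18*log(x^2 + 1) - 1)*log(x^2 + 1) + C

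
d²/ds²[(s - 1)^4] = 12*s^2 - 24*s + 12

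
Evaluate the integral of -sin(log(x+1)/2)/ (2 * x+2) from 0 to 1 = -1 + cos(log(2)/2)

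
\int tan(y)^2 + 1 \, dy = tan(y) + C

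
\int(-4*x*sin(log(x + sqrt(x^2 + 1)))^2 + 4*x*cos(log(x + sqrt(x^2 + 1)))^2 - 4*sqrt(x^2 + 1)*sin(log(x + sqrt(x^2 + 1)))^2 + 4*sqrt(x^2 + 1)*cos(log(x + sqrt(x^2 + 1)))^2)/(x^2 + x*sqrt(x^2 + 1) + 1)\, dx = 2*sin(2*log(x + sqrt(x^2 + 1))) + C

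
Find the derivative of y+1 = 1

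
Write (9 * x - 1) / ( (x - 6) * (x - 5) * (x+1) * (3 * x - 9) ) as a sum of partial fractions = 5/(252*(x + 1)) + 13/(36*(x - 3)) - 11/(9*(x - 5)) + 53/(63*(x - 6))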